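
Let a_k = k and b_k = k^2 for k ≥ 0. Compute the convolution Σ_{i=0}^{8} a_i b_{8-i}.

The convolution is the x^8 coefficient of A(x)B(x).
Σ = 0·64 + 1·49 + 2·36 + 3·25 + 4·16 + 5·9 + 6·4 + 7·1 + 8·0 = 336.

336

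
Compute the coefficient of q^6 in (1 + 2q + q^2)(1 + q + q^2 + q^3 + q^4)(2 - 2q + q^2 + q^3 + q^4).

(1 + 2q + q^2) has coefficients 1,2,1 for degrees 0…2.
(1 + q + q^2 + q^3 + q^4) has coefficients 1,1,1,1,1,0,0 for degrees 0…6.
Finally multiplying by (2 - 2q + q^2 + q^3 + q^4), the product of all factors after the first has coefficients 2,0,1,2,3,1,3 for degrees 0…6.
[q^6] = 1·3 + 2·1 + 1·3 = 8.

8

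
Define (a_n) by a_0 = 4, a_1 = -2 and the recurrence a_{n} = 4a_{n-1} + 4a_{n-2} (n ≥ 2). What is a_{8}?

The ordinary generating function has denominator 1 - 4x - 4x^2.
Iterating the recurrence: a_0,…,a_{8} = 4, -2, 8, 24, 128, 608, 2944, 14208, 68608.

68608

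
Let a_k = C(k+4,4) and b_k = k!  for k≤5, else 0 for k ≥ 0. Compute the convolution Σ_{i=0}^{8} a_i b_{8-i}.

This is [x^8] in the product of the two ordinary generating functions.
Σ = 1·0 + 5·0 + 15·0 + 35·120 + 70·24 + 126·6 + 210·2 + 330·1 + 495·1 = 7881.

7881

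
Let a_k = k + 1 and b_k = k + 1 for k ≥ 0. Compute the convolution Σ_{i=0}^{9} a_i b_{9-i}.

220

This is [x^9] in the product of the two ordinary generating functions.
Σ = 1·10 + 2·9 + 3·8 + 4·7 + 5·6 + 6·5 + 7·4 + 8·3 + 9·2 + 10·1 = 220.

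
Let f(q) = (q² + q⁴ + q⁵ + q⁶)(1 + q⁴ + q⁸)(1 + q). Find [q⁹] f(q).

(q² + q⁴ + q⁵ + q⁶) has coefficients 0,0,1,0,1,1,1 for degrees 0…6.
(1 + q⁴ + q⁸) has coefficients 1,0,0,0,1,0,0,0,1,0 for degrees 0…9.
Finally multiplying by (1 + q), the product of all factors after the first has coefficients 1,1,0,0,1,1,0,0,1,1 for degrees 0…9.
[q⁹] = 1·0 + 1·1 + 1·1 + 1·0 = 2.

2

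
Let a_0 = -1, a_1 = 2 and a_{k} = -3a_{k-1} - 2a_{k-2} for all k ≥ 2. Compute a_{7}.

The ordinary generating function has denominator 1 + 3t + 2t^2.
Iterating the recurrence: a_0,…,a_{7} = -1, 2, -4, 8, -16, 32, -64, 128.

128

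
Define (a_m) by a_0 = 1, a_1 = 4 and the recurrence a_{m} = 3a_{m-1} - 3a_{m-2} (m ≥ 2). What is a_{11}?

-243

The ordinary generating function has denominator 1 - 3t + 3t^2.
Iterating the recurrence: a_0,…,a_{11} = 1, 4, 9, 15, 18, 9, -27, -108, -243, -405, -486, -243.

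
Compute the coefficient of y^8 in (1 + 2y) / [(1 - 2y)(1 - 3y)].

31781

Partial fractions give a closed form: a_n = (-4)·2^n + (5)·3^n.
At n = 8: a_8 = 31781.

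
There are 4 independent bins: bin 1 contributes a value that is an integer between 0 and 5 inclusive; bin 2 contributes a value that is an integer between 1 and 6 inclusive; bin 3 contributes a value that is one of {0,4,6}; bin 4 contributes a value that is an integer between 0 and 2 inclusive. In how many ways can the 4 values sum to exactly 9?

30

The generating function for the choices is (1 + x + x^2 + x^3 + x^4 + x^5)·(x + x^2 + x^3 + x^4 + x^5 + x^6)·(1 + x^4 + x^6)·(1 + x + x^2); the count is [x^9].
(1 + x + x^2 + x^3 + x^4 + x^5) has coefficients 1,1,1,1,1,1 for degrees 0…5.
(x + x^2 + x^3 + x^4 + x^5 + x^6) has coefficients 0,1,1,1,1,1,1,0,0,0 for degrees 0…9.
Multiplying by (1 + x^4 + x^6) gives running coefficients 0,1,1,1,1,2,2,2,2,2 for degrees 0…9.
Finally multiplying by (1 + x + x^2), the product of all factors after the first has coefficients 0,1,2,3,3,4,5,6,6,6 for degrees 0…9.
[x^9] = 1·6 + 1·6 + 1·6 + 1·5 + 1·4 + 1·3 = 30.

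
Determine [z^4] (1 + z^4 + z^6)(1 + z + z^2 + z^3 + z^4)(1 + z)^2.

5

(1 + z^4 + z^6) has coefficients 1,0,0,0,1 for degrees 0…4.
(1 + z + z^2 + z^3 + z^4) has coefficients 1,1,1,1,1 for degrees 0…4.
Finally multiplying by (1 + z)^2, the product of all factors after the first has coefficients 1,3,4,4,4 for degrees 0…4.
[z^4] = 1·4 + 1·1 = 5.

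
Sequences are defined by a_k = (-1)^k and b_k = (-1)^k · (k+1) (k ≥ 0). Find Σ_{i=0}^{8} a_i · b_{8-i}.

45

This is [x^8] in the product of the two ordinary generating functions.
Σ = 1·9 − 1·(-8) + 1·7 − 1·(-6) + 1·5 − 1·(-4) + 1·3 − 1·(-2) + 1·1 = 45.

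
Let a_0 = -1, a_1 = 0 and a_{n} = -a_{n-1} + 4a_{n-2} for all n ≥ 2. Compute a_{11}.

11716

The ordinary generating function has denominator 1 + q - 4q^2.
Iterating the recurrence: a_0,…,a_{11} = -1, 0, -4, 4, -20, 36, -116, 260, -724, 1764, -4660, 11716.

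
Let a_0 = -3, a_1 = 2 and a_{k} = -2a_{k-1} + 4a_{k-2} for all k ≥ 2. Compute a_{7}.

4736

The ordinary generating function has denominator 1 + 2y - 4y^2.
Iterating the recurrence: a_0,…,a_{7} = -3, 2, -16, 40, -144, 448, -1472, 4736.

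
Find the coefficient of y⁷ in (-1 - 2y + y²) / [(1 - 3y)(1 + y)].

The denominator gives the recurrence a_n = 2a_(n−1) + 3a_(n−2) for n ≥ 3; the numerator fixes a_0 = -1, a_1 = -4, a_2 = -10.
Iterating: -1, -4, -10, -32, -94, -284, -850, -2552, so a_7 = -2552.

-2552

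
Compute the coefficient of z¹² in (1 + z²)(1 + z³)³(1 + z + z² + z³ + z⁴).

5

(1 + z²) has coefficients 1,0,1 for degrees 0…2.
(1 + z³)³ has coefficients 1,0,0,3,0,0,3,0,0,1,0,0,0 for degrees 0…12.
Finally multiplying by (1 + z + z² + z³ + z⁴), the product of all factors after the first has coefficients 1,1,1,4,4,3,6,6,3,4,4,1,1 for degrees 0…12.
[z¹²] = 1·1 + 1·4 = 5.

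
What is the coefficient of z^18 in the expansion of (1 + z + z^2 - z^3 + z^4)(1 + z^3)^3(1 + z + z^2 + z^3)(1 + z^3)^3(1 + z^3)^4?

714

(1 + z + z^2 - z^3 + z^4) has coefficients 1,1,1,-1,1 for degrees 0…4.
(1 + z^3)^3 has coefficients 1,0,0,3,0,0,3,0,0,1,0,0,0,0,0,0,0,0,0 for degrees 0…18.
Multiplying by (1 + z + z^2 + z^3) gives running coefficients 1,1,1,4,3,3,6,3,3,4,1,1,1,0,0,0,0,0,0 for degrees 0…18.
Multiplying by (1 + z^3)^3 gives running coefficients 1,1,1,7,6,6,21,15,15,35,20,20,35,15,15,21,6,6,7 for degrees 0…18.
Finally multiplying by (1 + z^3)^4, the product of all factors after the first has coefficients 1,1,1,11,10,10,55,45,45,165,120,120,330,210,210,462,252,252,462 for degrees 0…18.
[z^18] = 1·462 + 1·252 + 1·252 − 1·462 + 1·210 = 714.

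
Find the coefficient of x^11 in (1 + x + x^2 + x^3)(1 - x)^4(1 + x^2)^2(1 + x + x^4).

4

(1 + x + x^2 + x^3) has coefficients 1,1,1,1 for degrees 0…3.
(1 - x)^4 has coefficients 1,-4,6,-4,1,0,0,0,0,0,0,0 for degrees 0…11.
Multiplying by (1 + x^2)^2 gives running coefficients 1,-4,8,-12,14,-12,8,-4,1,0,0,0 for degrees 0…11.
Finally multiplying by (1 + x + x^4), the product of all factors after the first has coefficients 1,-3,4,-4,3,-2,4,-8,11,-11,8,-4 for degrees 0…11.
[x^11] = 1·(-4) + 1·8 + 1·(-11) + 1·11 = 4.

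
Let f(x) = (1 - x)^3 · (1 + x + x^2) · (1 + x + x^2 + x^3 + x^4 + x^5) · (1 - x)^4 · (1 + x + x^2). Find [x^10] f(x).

(1 - x)^3 has coefficients 1,-3,3,-1 for degrees 0…3.
(1 + x + x^2) has coefficients 1,1,1,0,0,0,0,0,0,0,0 for degrees 0…10.
Multiplying by (1 + x + x^2 + x^3 + x^4 + x^5) gives running coefficients 1,2,3,3,3,3,2,1,0,0,0 for degrees 0…10.
Multiplying by (1 - x)^4 gives running coefficients 1,-2,1,-1,2,-1,-1,2,-1,1,-2 for degrees 0…10.
Finally multiplying by (1 + x + x^2), the product of all factors after the first has coefficients 1,-1,0,-2,2,0,0,0,0,2,-2 for degrees 0…10.
[x^10] = 1·(-2) − 3·2 + 3·0 − 1·0 = -8.

-8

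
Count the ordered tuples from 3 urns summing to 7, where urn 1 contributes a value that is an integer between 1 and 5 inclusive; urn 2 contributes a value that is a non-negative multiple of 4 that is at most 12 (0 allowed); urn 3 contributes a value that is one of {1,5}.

The generating function for the choices is (t + t² + t³ + t⁴ + t⁵)·(1 + t⁴ + t⁸ + t¹²)·(t + t⁵); the count is [t⁷].
(t + t² + t³ + t⁴ + t⁵) has coefficients 0,1,1,1,1,1 for degrees 0…5.
(1 + t⁴ + t⁸ + t¹²) has coefficients 1,0,0,0,1,0,0,0 for degrees 0…7.
Finally multiplying by (t + t⁵), the product of all factors after the first has coefficients 0,1,0,0,0,2,0,0 for degrees 0…7.
[t⁷] = 1·0 + 1·2 + 1·0 + 1·0 + 1·0 = 2.

2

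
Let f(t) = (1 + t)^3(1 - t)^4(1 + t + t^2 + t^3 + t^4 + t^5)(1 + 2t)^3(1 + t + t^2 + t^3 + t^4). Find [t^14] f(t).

(1 + t)^3 has coefficients 1,3,3,1 for degrees 0…3.
(1 - t)^4 has coefficients 1,-4,6,-4,1,0,0,0,0,0,0,0,0,0,0 for degrees 0…14.
Multiplying by (1 + t + t^2 + t^3 + t^4 + t^5) gives running coefficients 1,-3,3,-1,0,0,-1,3,-3,1,0,0,0,0,0 for degrees 0…14.
Multiplying by (1 + 2t)^3 gives running coefficients 1,3,-3,-11,6,12,-9,-3,3,11,-6,-12,8,0,0 for degrees 0…14.
Finally multiplying by (1 + t + t^2 + t^3 + t^4), the product of all factors after the first has coefficients 1,4,1,-10,-4,7,-5,-5,9,14,-4,-7,4,1,-10 for degrees 0…14.
[t^14] = 1·(-10) + 3·1 + 3·4 + 1·(-7) = -2.

-2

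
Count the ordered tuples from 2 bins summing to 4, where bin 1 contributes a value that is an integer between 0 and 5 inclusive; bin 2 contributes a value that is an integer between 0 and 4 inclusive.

5

The generating function for the choices is (1 + t + t^2 + t^3 + t^4 + t^5)·(1 + t + t^2 + t^3 + t^4); the count is [t^4].
(1 + t + t^2 + t^3 + t^4 + t^5) has coefficients 1,1,1,1,1 for degrees 0…4.
(1 + t + t^2 + t^3 + t^4) has coefficients 1,1,1,1,1 for degrees 0…4.
[t^4] = 1·1 + 1·1 + 1·1 + 1·1 + 1·1 = 5.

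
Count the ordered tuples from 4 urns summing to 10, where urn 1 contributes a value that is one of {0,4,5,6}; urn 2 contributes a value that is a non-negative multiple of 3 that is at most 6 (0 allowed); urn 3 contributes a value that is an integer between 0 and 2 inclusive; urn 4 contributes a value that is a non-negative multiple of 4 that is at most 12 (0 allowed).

8

The generating function for the choices is (1 + t⁴ + t⁵ + t⁶)·(1 + t³ + t⁶)·(1 + t + t²)·(1 + t⁴ + t⁸ + t¹²); the count is [t¹⁰].
(1 + t⁴ + t⁵ + t⁶) has coefficients 1,0,0,0,1,1,1 for degrees 0…6.
(1 + t³ + t⁶) has coefficients 1,0,0,1,0,0,1,0,0,0,0 for degrees 0…10.
Multiplying by (1 + t + t²) gives running coefficients 1,1,1,1,1,1,1,1,1,0,0 for degrees 0…10.
Finally multiplying by (1 + t⁴ + t⁸ + t¹²), the product of all factors after the first has coefficients 1,1,1,1,2,2,2,2,3,2,2 for degrees 0…10.
[t¹⁰] = 1·2 + 1·2 + 1·2 + 1·2 = 8.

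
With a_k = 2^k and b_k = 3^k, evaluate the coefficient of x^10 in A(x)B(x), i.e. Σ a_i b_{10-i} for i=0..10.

175099

Write out a_i and b_{10-i} for i = 0,…,10 and sum the products.
Σ = 1·59049 + 2·19683 + 4·6561 + 8·2187 + 16·729 + 32·243 + 64·81 + 128·27 + 256·9 + 512·3 + 1024·1 = 175099.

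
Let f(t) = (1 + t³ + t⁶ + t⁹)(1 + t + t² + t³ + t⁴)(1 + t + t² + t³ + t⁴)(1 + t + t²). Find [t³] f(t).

(1 + t³ + t⁶ + t⁹) has coefficients 1,0,0,1 for degrees 0…3.
(1 + t + t² + t³ + t⁴) has coefficients 1,1,1,1 for degrees 0…3.
Multiplying by (1 + t + t² + t³ + t⁴) gives running coefficients 1,2,3,4 for degrees 0…3.
Finally multiplying by (1 + t + t²), the product of all factors after the first has coefficients 1,3,6,9 for degrees 0…3.
[t³] = 1·9 + 1·1 = 10.

10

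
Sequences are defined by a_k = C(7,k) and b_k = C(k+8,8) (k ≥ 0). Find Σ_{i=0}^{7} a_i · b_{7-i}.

78592

Write out a_i and b_{7-i} for i = 0,…,7 and sum the products.
Σ = 1·6435 + 7·3003 + 21·1287 + 35·495 + 35·165 + 21·45 + 7·9 + 1·1 = 78592.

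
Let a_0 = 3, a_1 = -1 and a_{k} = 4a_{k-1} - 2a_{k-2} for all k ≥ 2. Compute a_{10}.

The ordinary generating function has denominator 1 - 4t + 2t^2.
Iterating the recurrence: a_0,…,a_{10} = 3, -1, -10, -38, -132, -452, -1544, -5272, -18000, -61456, -209824.

-209824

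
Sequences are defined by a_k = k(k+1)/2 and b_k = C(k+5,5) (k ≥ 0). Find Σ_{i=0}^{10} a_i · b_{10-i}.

The convolution is the t^10 coefficient of A(t)B(t).
Σ = 0·3003 + 1·2002 + 3·1287 + 6·792 + 10·462 + 15·252 + 21·126 + 28·56 + 36·21 + 45·6 + 55·1 = 24310.

24310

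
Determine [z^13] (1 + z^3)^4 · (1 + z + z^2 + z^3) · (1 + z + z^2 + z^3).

(1 + z^3)^4 has coefficients 1,0,0,4,0,0,6,0,0,4,0,0,1 for degrees 0…12.
(1 + z + z^2 + z^3) has coefficients 1,1,1,1,0,0,0,0,0,0,0,0,0,0 for degrees 0…13.
Finally multiplying by (1 + z + z^2 + z^3), the product of all factors after the first has coefficients 1,2,3,4,3,2,1,0,0,0,0,0,0,0 for degrees 0…13.
[z^13] = 1·0 + 4·0 + 6·0 + 4·3 + 1·2 = 14.

14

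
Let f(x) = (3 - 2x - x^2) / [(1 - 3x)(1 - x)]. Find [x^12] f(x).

1771470

The denominator gives the recurrence a_n = 4a_(n−1) − 3a_(n−2) for n ≥ 3; the numerator fixes a_0 = 3, a_1 = 10, a_2 = 30.
Iterating: 3, 10, 30, 90, 270, 810, 2430, 7290, 21870, 65610, 196830, 590490, 1771470, so a_12 = 1771470.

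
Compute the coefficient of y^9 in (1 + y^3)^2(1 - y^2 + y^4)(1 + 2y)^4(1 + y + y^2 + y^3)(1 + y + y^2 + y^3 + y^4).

(1 + y^3)^2 has coefficients 1,0,0,2,0,0,1 for degrees 0…6.
(1 - y^2 + y^4) has coefficients 1,0,-1,0,1,0,0,0,0,0 for degrees 0…9.
Multiplying by (1 + 2y)^4 gives running coefficients 1,8,23,24,-7,-24,8,32,16,0 for degrees 0…9.
Multiplying by (1 + y + y^2 + y^3) gives running coefficients 1,9,32,56,48,16,1,9,32,56 for degrees 0…9.
Finally multiplying by (1 + y + y^2 + y^3 + y^4), the product of all factors after the first has coefficients 1,10,42,98,146,161,153,130,106,114 for degrees 0…9.
[y^9] = 1·114 + 2·153 + 1·98 = 518.

518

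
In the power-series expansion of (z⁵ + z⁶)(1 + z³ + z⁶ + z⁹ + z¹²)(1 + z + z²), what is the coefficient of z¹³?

2

(z⁵ + z⁶) has coefficients 0,0,0,0,0,1,1 for degrees 0…6.
(1 + z³ + z⁶ + z⁹ + z¹²) has coefficients 1,0,0,1,0,0,1,0,0,1,0,0,1,0 for degrees 0…13.
Finally multiplying by (1 + z + z²), the product of all factors after the first has coefficients 1,1,1,1,1,1,1,1,1,1,1,1,1,1 for degrees 0…13.
[z¹³] = 1·1 + 1·1 = 2.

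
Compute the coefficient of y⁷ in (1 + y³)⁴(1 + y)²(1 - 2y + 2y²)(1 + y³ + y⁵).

9

(1 + y³)⁴ has coefficients 1,0,0,4,0,0,6,0 for degrees 0…7.
(1 + y)² has coefficients 1,2,1,0,0,0,0,0 for degrees 0…7.
Multiplying by (1 - 2y + 2y²) gives running coefficients 1,0,-1,2,2,0,0,0 for degrees 0…7.
Finally multiplying by (1 + y³ + y⁵), the product of all factors after the first has coefficients 1,0,-1,3,2,0,2,1 for degrees 0…7.
[y⁷] = 1·1 + 4·2 + 6·0 = 9.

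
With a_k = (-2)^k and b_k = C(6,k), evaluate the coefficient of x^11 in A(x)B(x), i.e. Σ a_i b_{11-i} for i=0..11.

Write out a_i and b_{11-i} for i = 0,…,11 and sum the products.
Σ = 1·0 − 2·0 + 4·0 − 8·0 + 16·0 − 32·1 + 64·6 − 128·15 + 256·20 − 512·15 + 1024·6 − 2048·1 = -32.

-32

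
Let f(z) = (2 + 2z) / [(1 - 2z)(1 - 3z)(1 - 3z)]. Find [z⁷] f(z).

The denominator gives the recurrence a_n = 8a_(n−1) − 21a_(n−2) + 18a_(n−3) for n ≥ 3; the numerator fixes a_0 = 2, a_1 = 18, a_2 = 102.
Iterating: 2, 18, 102, 474, 1974, 7674, 28470, 102138, so a_7 = 102138.

102138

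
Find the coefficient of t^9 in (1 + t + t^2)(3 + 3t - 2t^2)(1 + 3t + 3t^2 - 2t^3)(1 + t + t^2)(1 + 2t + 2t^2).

(1 + t + t^2) has coefficients 1,1,1 for degrees 0…2.
(3 + 3t - 2t^2) has coefficients 3,3,-2,0,0,0,0,0,0,0 for degrees 0…9.
Multiplying by (1 + 3t + 3t^2 - 2t^3) gives running coefficients 3,12,16,-3,-12,4,0,0,0,0 for degrees 0…9.
Multiplying by (1 + t + t^2) gives running coefficients 3,15,31,25,1,-11,-8,4,0,0 for degrees 0…9.
Finally multiplying by (1 + 2t + 2t^2), the product of all factors after the first has coefficients 3,21,67,117,113,41,-28,-34,-8,8 for degrees 0…9.
[t^9] = 1·8 + 1·(-8) + 1·(-34) = -34.

-34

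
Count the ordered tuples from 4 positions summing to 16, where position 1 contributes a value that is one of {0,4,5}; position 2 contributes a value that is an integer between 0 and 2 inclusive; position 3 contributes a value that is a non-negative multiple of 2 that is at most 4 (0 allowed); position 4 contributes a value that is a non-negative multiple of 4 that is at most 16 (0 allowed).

7

The generating function for the choices is (1 + t^4 + t^5)·(1 + t + t^2)·(1 + t^2 + t^4)·(1 + t^4 + t^8 + t^12 + t^16); the count is [t^16].
(1 + t^4 + t^5) has coefficients 1,0,0,0,1,1 for degrees 0…5.
(1 + t + t^2) has coefficients 1,1,1,0,0,0,0,0,0,0,0,0,0,0,0,0,0 for degrees 0…16.
Multiplying by (1 + t^2 + t^4) gives running coefficients 1,1,2,1,2,1,1,0,0,0,0,0,0,0,0,0,0 for degrees 0…16.
Finally multiplying by (1 + t^4 + t^8 + t^12 + t^16), the product of all factors after the first has coefficients 1,1,2,1,3,2,3,1,3,2,3,1,3,2,3,1,3 for degrees 0…16.
[t^16] = 1·3 + 1·3 + 1·1 = 7.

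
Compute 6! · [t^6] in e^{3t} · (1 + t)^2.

The EGF product rule gives c_6 = Σ_{k_1+k_2=6} C(6; k_1,k_2) · ∏ g_i(k_i), where e^{3t} gives (3)^k; (1+t)^2 gives the falling factorial (2)_k.
g_1(k) for k = 0…6: 1, 3, 9, 27, 81, 243, 729.
g_2(k) for k = 0…6: 1, 2, 2, 0, 0, 0, 0.
c_6 = Σ_k C(6,k)·g_1(k)·g_2(6−k) = 15·81·2 + 6·243·2 + 1·729·1 = 2430 + 2916 + 729 = 6075.

6075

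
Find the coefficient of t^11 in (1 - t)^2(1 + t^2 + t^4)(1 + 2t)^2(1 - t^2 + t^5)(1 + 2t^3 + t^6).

4

(1 - t)^2 has coefficients 1,-2,1 for degrees 0…2.
(1 + t^2 + t^4) has coefficients 1,0,1,0,1,0,0,0,0,0,0,0 for degrees 0…11.
Multiplying by (1 + 2t)^2 gives running coefficients 1,4,5,4,5,4,4,0,0,0,0,0 for degrees 0…11.
Multiplying by (1 - t^2 + t^5) gives running coefficients 1,4,4,0,0,1,3,1,0,5,4,4 for degrees 0…11.
Finally multiplying by (1 + 2t^3 + t^6), the product of all factors after the first has coefficients 1,4,4,2,8,9,4,5,6,11,6,5 for degrees 0…11.
[t^11] = 1·5 − 2·6 + 1·11 = 4.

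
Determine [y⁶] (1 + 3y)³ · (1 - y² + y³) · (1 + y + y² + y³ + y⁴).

(1 + 3y)³ has coefficients 1,9,27,27 for degrees 0…3.
(1 - y² + y³) has coefficients 1,0,-1,1,0,0,0 for degrees 0…6.
Finally multiplying by (1 + y + y² + y³ + y⁴), the product of all factors after the first has coefficients 1,1,0,1,1,0,0 for degrees 0…6.
[y⁶] = 1·0 + 9·0 + 27·1 + 27·1 = 54.

54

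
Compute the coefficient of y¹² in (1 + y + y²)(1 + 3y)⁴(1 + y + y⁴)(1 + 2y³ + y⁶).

(1 + y + y²) has coefficients 1,1,1 for degrees 0…2.
(1 + 3y)⁴ has coefficients 1,12,54,108,81,0,0,0,0,0,0,0,0 for degrees 0…12.
Multiplying by (1 + y + y⁴) gives running coefficients 1,13,66,162,190,93,54,108,81,0,0,0,0 for degrees 0…12.
Finally multiplying by (1 + 2y³ + y⁶), the product of all factors after the first has coefficients 1,13,66,164,216,225,379,501,333,270,406,255,54 for degrees 0…12.
[y¹²] = 1·54 + 1·255 + 1·406 = 715.

715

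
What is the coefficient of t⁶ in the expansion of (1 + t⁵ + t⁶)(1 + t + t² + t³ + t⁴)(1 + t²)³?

(1 + t⁵ + t⁶) has coefficients 1,0,0,0,0,1,1 for degrees 0…6.
(1 + t + t² + t³ + t⁴) has coefficients 1,1,1,1,1,0,0 for degrees 0…6.
Finally multiplying by (1 + t²)³, the product of all factors after the first has coefficients 1,1,4,4,7,6,7 for degrees 0…6.
[t⁶] = 1·7 + 1·1 + 1·1 = 9.

9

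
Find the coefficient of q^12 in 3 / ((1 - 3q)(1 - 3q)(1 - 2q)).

52661811

The denominator gives the recurrence a_n = 8a_(n−1) − 21a_(n−2) + 18a_(n−3) for n ≥ 3; the numerator fixes a_0 = 3, a_1 = 24, a_2 = 129.
Iterating: 3, 24, 129, 582, 2379, 9132, 33573, 119634, 416415, 1423320, 4795257, 15967806, 52661811, so a_12 = 52661811.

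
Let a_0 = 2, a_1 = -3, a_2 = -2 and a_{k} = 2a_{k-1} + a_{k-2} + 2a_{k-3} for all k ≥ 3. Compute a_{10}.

The ordinary generating function has denominator 1 - 2x - x^2 - 2x^3.
Iterating the recurrence: a_0,…,a_{10} = 2, -3, -2, -3, -14, -35, -90, -243, -646, -1715, -4562.

-4562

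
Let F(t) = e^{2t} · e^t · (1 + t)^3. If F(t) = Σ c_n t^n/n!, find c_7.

The EGF product rule gives c_7 = Σ_{k_1+k_2+k_3=7} C(7; k_1,k_2,k_3) · ∏ g_i(k_i), where e^{2t} gives (2)^k; e^t gives (1)^k; (1+t)^3 gives the falling factorial (3)_k.
g_1(k) for k = 0…7: 1, 2, 4, 8, 16, 32, 64, 128.
g_2(k) for k = 0…7: 1, 1, 1, 1, 1, 1, 1, 1.
g_3(k) for k = 0…7: 1, 3, 6, 6, 0, 0, 0, 0.
First combine the last two factors: h(k) = Σ_j C(k,j)·g_2(j)·g_3(k−j) for k = 0…7: 1, 4, 13, 34, 73, 136, 229, 358.
c_7 = Σ_k C(7,k)·g_1(k)·h(7−k) = 1·1·358 + 7·2·229 + 21·4·136 + 35·8·73 + 35·16·34 + 21·32·13 + 7·64·4 + 1·128·1 = 358 + 3206 + 11424 + 20440 + 19040 + 8736 + 1792 + 128 = 65124.

65124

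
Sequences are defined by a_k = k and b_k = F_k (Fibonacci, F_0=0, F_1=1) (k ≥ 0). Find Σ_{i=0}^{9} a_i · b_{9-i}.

Write out a_i and b_{9-i} for i = 0,…,9 and sum the products.
Σ = 0·34 + 1·21 + 2·13 + 3·8 + 4·5 + 5·3 + 6·2 + 7·1 + 8·1 + 9·0 = 133.

133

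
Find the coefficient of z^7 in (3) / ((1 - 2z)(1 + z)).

Partial fractions give a closed form: a_n = (2)·2^n + (1)·(-1)^n.
At n = 7: a_7 = 255.

255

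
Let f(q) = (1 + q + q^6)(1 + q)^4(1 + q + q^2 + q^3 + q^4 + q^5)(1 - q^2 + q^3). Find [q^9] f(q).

22

(1 + q + q^6) has coefficients 1,1,0,0,0,0,1 for degrees 0…6.
(1 + q)^4 has coefficients 1,4,6,4,1,0,0,0,0,0 for degrees 0…9.
Multiplying by (1 + q + q^2 + q^3 + q^4 + q^5) gives running coefficients 1,5,11,15,16,16,15,11,5,1 for degrees 0…9.
Finally multiplying by (1 - q^2 + q^3), the product of all factors after the first has coefficients 1,5,10,11,10,12,14,11,6,5 for degrees 0…9.
[q^9] = 1·5 + 1·6 + 1·11 = 22.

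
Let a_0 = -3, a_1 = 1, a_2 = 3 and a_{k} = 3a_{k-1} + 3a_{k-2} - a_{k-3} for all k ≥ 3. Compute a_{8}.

The ordinary generating function has denominator 1 - 3y - 3y^2 + y^3.
Iterating the recurrence: a_0,…,a_{8} = -3, 1, 3, 15, 53, 201, 747, 2791, 10413.

10413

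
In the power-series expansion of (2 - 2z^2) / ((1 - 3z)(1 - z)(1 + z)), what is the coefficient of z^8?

13122

Partial fractions give a closed form: a_n = (2)·3^n.
At n = 8: a_8 = 13122.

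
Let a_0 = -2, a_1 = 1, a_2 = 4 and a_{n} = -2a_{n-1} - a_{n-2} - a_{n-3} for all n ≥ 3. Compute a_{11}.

-469

The ordinary generating function has denominator 1 + 2x + x^2 + x^3.
Iterating the recurrence: a_0,…,a_{11} = -2, 1, 4, -7, 9, -15, 28, -50, 87, -152, 267, -469.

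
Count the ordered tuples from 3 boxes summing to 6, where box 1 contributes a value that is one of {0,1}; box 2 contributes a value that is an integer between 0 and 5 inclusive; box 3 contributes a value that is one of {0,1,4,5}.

The generating function for the choices is (1 + q)·(1 + q + q^2 + q^3 + q^4 + q^5)·(1 + q + q^4 + q^5); the count is [q^6].
(1 + q) has coefficients 1,1 for degrees 0…1.
(1 + q + q^2 + q^3 + q^4 + q^5) has coefficients 1,1,1,1,1,1,0 for degrees 0…6.
Finally multiplying by (1 + q + q^4 + q^5), the product of all factors after the first has coefficients 1,2,2,2,3,4,3 for degrees 0…6.
[q^6] = 1·3 + 1·4 = 7.

7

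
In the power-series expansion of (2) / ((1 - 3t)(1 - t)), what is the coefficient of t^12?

1594322

Partial fractions give a closed form: a_n = (3)·3^n + (-1)·1^n.
At n = 12: a_12 = 1594322.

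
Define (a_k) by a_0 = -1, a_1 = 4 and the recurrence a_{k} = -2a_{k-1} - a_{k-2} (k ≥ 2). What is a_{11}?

34

The ordinary generating function has denominator 1 + 2t + t^2.
Iterating the recurrence: a_0,…,a_{11} = -1, 4, -7, 10, -13, 16, -19, 22, -25, 28, -31, 34.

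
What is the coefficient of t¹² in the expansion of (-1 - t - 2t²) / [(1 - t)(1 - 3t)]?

The denominator gives the recurrence a_n = 4a_(n−1) − 3a_(n−2) for n ≥ 3; the numerator fixes a_0 = -1, a_1 = -5, a_2 = -19.
Iterating: -1, -5, -19, -61, -187, -565, -1699, -5101, -15307, -45925, -137779, -413341, -1240027, so a_12 = -1240027.

-1240027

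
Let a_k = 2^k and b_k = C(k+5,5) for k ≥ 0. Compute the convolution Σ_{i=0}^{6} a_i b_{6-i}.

Write out a_i and b_{6-i} for i = 0,…,6 and sum the products.
Σ = 1·462 + 2·252 + 4·126 + 8·56 + 16·21 + 32·6 + 64·1 = 2510.

2510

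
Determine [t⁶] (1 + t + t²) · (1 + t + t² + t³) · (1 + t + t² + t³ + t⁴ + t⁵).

(1 + t + t²) has coefficients 1,1,1 for degrees 0…2.
(1 + t + t² + t³) has coefficients 1,1,1,1,0,0,0 for degrees 0…6.
Finally multiplying by (1 + t + t² + t³ + t⁴ + t⁵), the product of all factors after the first has coefficients 1,2,3,4,4,4,3 for degrees 0…6.
[t⁶] = 1·3 + 1·4 + 1·4 = 11.

11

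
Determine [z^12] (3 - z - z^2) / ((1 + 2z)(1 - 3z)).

820201

The denominator gives the recurrence a_n = a_(n−1) + 6a_(n−2) for n ≥ 3; the numerator fixes a_0 = 3, a_1 = 2, a_2 = 19.
Iterating: 3, 2, 19, 31, 145, 331, 1201, 3187, 10393, 29515, 91873, 268963, 820201, so a_12 = 820201.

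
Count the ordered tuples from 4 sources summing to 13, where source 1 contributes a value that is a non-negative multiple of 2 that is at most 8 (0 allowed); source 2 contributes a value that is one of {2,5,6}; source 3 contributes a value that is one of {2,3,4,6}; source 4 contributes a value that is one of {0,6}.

7

The generating function for the choices is (1 + z² + z⁴ + z⁶ + z⁸)·(z² + z⁵ + z⁶)·(z² + z³ + z⁴ + z⁶)·(1 + z⁶); the count is [z¹³].
(1 + z² + z⁴ + z⁶ + z⁸) has coefficients 1,0,1,0,1,0,1,0,1 for degrees 0…8.
(z² + z⁵ + z⁶) has coefficients 0,0,1,0,0,1,1,0,0,0,0,0,0,0 for degrees 0…13.
Multiplying by (z² + z³ + z⁴ + z⁶) gives running coefficients 0,0,0,0,1,1,1,1,3,2,1,1,1,0 for degrees 0…13.
Finally multiplying by (1 + z⁶), the product of all factors after the first has coefficients 0,0,0,0,1,1,1,1,3,2,2,2,2,1 for degrees 0…13.
[z¹³] = 1·1 + 1·2 + 1·2 + 1·1 + 1·1 = 7.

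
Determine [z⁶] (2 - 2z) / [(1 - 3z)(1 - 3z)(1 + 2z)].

4638

The denominator gives the recurrence a_n = 4a_(n−1) + 3a_(n−2) − 18a_(n−3) for n ≥ 3; the numerator fixes a_0 = 2, a_1 = 6, a_2 = 30.
Iterating: 2, 6, 30, 102, 390, 1326, 4638, so a_6 = 4638.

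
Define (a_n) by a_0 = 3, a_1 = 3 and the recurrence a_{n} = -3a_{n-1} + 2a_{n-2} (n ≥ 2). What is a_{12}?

The ordinary generating function has denominator 1 + 3z - 2z^2.
Iterating the recurrence: a_0,…,a_{12} = 3, 3, -3, 15, -51, 183, -651, 2319, -8259, 29415, -104763, 373119, -1328883.

-1328883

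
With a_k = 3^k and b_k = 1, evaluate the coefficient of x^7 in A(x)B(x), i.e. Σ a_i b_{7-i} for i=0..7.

The convolution is the x^7 coefficient of A(x)B(x).
Σ = 1·1 + 3·1 + 9·1 + 27·1 + 81·1 + 243·1 + 729·1 + 2187·1 = 3280.

3280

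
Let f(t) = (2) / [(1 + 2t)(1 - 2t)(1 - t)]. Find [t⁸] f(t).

682

Partial fractions give a closed form: a_n = (2/3)·(-2)^n + (2)·2^n + (-2/3)·1^n.
At n = 8: a_8 = 682.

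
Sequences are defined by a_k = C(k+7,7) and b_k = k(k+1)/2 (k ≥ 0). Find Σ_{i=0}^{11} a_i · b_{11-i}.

Write out a_i and b_{11-i} for i = 0,…,11 and sum the products.
Σ = 1·66 + 8·55 + 36·45 + 120·36 + 330·28 + 792·21 + 1716·15 + 3432·10 + 6435·6 + 11440·3 + 19448·1 + 31824·0 = 184756.

184756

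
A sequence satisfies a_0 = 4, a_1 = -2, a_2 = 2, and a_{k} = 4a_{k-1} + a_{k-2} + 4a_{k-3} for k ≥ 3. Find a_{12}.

The ordinary generating function has denominator 1 - 4t - t^2 - 4t^3.
Iterating the recurrence: a_0,…,a_{12} = 4, -2, 2, 22, 82, 358, 1602, 7094, 31410, 139142, 616354, 2730198, 12093714.

12093714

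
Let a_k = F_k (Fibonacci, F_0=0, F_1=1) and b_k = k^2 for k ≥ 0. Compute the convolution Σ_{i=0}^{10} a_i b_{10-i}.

The convolution is the x^10 coefficient of A(x)B(x).
Σ = 0·100 + 1·81 + 1·64 + 2·49 + 3·36 + 5·25 + 8·16 + 13·9 + 21·4 + 34·1 + 55·0 = 839.

839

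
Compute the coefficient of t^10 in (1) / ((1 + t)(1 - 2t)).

The denominator gives the recurrence a_n = a_(n−1) + 2a_(n−2) for n ≥ 2; the numerator fixes a_0 = 1, a_1 = 1.
Iterating: 1, 1, 3, 5, 11, 21, 43, 85, 171, 341, 683, so a_10 = 683.

683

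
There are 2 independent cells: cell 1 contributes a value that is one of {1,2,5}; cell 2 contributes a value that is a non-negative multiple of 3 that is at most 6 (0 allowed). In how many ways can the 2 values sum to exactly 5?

2

The generating function for the choices is (y + y^2 + y^5)·(1 + y^3 + y^6); the count is [y^5].
(y + y^2 + y^5) has coefficients 0,1,1,0,0,1 for degrees 0…5.
(1 + y^3 + y^6) has coefficients 1,0,0,1,0,0 for degrees 0…5.
[y^5] = 1·0 + 1·1 + 1·1 = 2.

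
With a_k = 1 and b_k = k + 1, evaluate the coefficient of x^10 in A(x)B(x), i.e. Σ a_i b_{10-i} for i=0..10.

66

The convolution is the x^10 coefficient of A(x)B(x).
Σ = 1·11 + 1·10 + 1·9 + 1·8 + 1·7 + 1·6 + 1·5 + 1·4 + 1·3 + 1·2 + 1·1 = 66.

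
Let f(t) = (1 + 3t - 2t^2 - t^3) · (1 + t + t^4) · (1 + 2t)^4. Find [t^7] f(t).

(1 + 3t - 2t^2 - t^3) has coefficients 1,3,-2,-1 for degrees 0…3.
(1 + t + t^4) has coefficients 1,1,0,0,1,0,0,0 for degrees 0…7.
Finally multiplying by (1 + 2t)^4, the product of all factors after the first has coefficients 1,9,32,56,49,24,24,32 for degrees 0…7.
[t^7] = 1·32 + 3·24 − 2·24 − 1·49 = 7.

7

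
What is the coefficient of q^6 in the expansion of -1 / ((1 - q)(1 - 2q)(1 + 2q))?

Partial fractions give a closed form: a_n = (1/3)·1^n + (-1)·2^n + (-1/3)·(-2)^n.
At n = 6: a_6 = -85.

-85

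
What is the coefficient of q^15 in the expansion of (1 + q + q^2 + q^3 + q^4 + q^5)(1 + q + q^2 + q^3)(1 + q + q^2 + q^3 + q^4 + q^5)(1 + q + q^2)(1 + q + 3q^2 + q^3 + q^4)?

84

(1 + q + q^2 + q^3 + q^4 + q^5) has coefficients 1,1,1,1,1,1 for degrees 0…5.
(1 + q + q^2 + q^3) has coefficients 1,1,1,1,0,0,0,0,0,0,0,0,0,0,0,0 for degrees 0…15.
Multiplying by (1 + q + q^2 + q^3 + q^4 + q^5) gives running coefficients 1,2,3,4,4,4,3,2,1,0,0,0,0,0,0,0 for degrees 0…15.
Multiplying by (1 + q + q^2) gives running coefficients 1,3,6,9,11,12,11,9,6,3,1,0,0,0,0,0 for degrees 0…15.
Finally multiplying by (1 + q + 3q^2 + q^3 + q^4), the product of all factors after the first has coefficients 1,4,12,25,42,59,71,76,71,59,42,25,12,4,1,0 for degrees 0…15.
[q^15] = 1·0 + 1·1 + 1·4 + 1·12 + 1·25 + 1·42 = 84.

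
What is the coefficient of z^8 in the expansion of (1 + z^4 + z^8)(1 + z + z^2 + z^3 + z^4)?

2

(1 + z^4 + z^8) has coefficients 1,0,0,0,1,0,0,0,1 for degrees 0…8.
(1 + z + z^2 + z^3 + z^4) has coefficients 1,1,1,1,1,0,0,0,0 for degrees 0…8.
[z^8] = 1·0 + 1·1 + 1·1 = 2.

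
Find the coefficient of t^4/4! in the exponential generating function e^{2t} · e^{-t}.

The EGF product rule gives c_4 = Σ_{k_1+k_2=4} C(4; k_1,k_2) · ∏ g_i(k_i), where e^{2t} gives (2)^k; e^{-t} gives (-1)^k.
g_1(k) for k = 0…4: 1, 2, 4, 8, 16.
g_2(k) for k = 0…4: 1, -1, 1, -1, 1.
c_4 = Σ_k C(4,k)·g_1(k)·g_2(4−k) = 1·1·1 + 4·2·(-1) + 6·4·1 + 4·8·(-1) + 1·16·1 = 1 − 8 + 24 − 32 + 16 = 1.

1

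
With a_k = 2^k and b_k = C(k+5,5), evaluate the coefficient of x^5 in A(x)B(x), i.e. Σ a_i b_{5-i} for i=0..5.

1024

This is [x^5] in the product of the two ordinary generating functions.
Σ = 1·252 + 2·126 + 4·56 + 8·21 + 16·6 + 32·1 = 1024.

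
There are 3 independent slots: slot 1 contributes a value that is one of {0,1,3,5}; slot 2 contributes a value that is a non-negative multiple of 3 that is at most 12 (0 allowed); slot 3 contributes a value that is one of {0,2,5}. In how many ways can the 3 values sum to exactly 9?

4

The generating function for the choices is (1 + y + y³ + y⁵)·(1 + y³ + y⁶ + y⁹ + y¹²)·(1 + y² + y⁵); the count is [y⁹].
(1 + y + y³ + y⁵) has coefficients 1,1,0,1,0,1 for degrees 0…5.
(1 + y³ + y⁶ + y⁹ + y¹²) has coefficients 1,0,0,1,0,0,1,0,0,1 for degrees 0…9.
Finally multiplying by (1 + y² + y⁵), the product of all factors after the first has coefficients 1,0,1,1,0,2,1,0,2,1 for degrees 0…9.
[y⁹] = 1·1 + 1·2 + 1·1 + 1·0 = 4.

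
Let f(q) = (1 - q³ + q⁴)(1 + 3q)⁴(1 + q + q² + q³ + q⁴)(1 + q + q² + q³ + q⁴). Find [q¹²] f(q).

(1 - q³ + q⁴) has coefficients 1,0,0,-1,1 for degrees 0…4.
(1 + 3q)⁴ has coefficients 1,12,54,108,81,0,0,0,0,0,0,0,0 for degrees 0…12.
Multiplying by (1 + q + q² + q³ + q⁴) gives running coefficients 1,13,67,175,256,255,243,189,81,0,0,0,0 for degrees 0…12.
Finally multiplying by (1 + q + q² + q³ + q⁴), the product of all factors after the first has coefficients 1,14,81,256,512,766,996,1118,1024,768,513,270,81 for degrees 0…12.
[q¹²] = 1·81 − 1·768 + 1·1024 = 337.

337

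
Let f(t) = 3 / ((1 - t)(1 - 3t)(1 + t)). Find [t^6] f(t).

The denominator gives the recurrence a_n = 3a_(n−1) + a_(n−2) − 3a_(n−3) for n ≥ 3; the numerator fixes a_0 = 3, a_1 = 9, a_2 = 30.
Iterating: 3, 9, 30, 90, 273, 819, 2460, so a_6 = 2460.

2460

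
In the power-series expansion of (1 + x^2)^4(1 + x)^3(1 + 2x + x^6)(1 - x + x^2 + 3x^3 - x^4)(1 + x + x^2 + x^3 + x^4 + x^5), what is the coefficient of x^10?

(1 + x^2)^4 has coefficients 1,0,4,0,6,0,4,0,1 for degrees 0…8.
(1 + x)^3 has coefficients 1,3,3,1,0,0,0,0,0,0,0 for degrees 0…10.
Multiplying by (1 + 2x + x^6) gives running coefficients 1,5,9,7,2,0,1,3,3,1,0 for degrees 0…10.
Multiplying by (1 - x + x^2 + 3x^3 - x^4) gives running coefficients 1,4,5,6,18,27,15,1,-1,4,10 for degrees 0…10.
Finally multiplying by (1 + x + x^2 + x^3 + x^4 + x^5), the product of all factors after the first has coefficients 1,5,10,16,34,61,75,72,66,64,56 for degrees 0…10.
[x^10] = 1·56 + 4·66 + 6·75 + 4·34 + 1·10 = 916.

916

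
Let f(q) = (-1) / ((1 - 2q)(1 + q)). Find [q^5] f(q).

Partial fractions give a closed form: a_n = (-2/3)·2^n + (-1/3)·(-1)^n.
At n = 5: a_5 = -21.

-21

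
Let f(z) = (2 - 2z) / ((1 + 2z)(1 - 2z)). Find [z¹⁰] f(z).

2048

Partial fractions give a closed form: a_n = (3/2)·(-2)^n + (1/2)·2^n.
At n = 10: a_10 = 2048.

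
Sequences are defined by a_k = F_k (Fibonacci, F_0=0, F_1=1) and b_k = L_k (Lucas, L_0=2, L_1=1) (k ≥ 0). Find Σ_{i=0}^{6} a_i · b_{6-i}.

56

This is [x^6] in the product of the two ordinary generating functions.
Σ = 0·18 + 1·11 + 1·7 + 2·4 + 3·3 + 5·1 + 8·2 = 56.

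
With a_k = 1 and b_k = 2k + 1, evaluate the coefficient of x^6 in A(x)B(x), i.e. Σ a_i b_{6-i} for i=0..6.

The convolution is the x^6 coefficient of A(x)B(x).
Σ = 1·13 + 1·11 + 1·9 + 1·7 + 1·5 + 1·3 + 1·1 = 49.

49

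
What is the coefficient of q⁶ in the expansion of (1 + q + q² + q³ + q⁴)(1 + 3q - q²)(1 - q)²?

-2

(1 + q + q² + q³ + q⁴) has coefficients 1,1,1,1,1 for degrees 0…4.
(1 + 3q - q²) has coefficients 1,3,-1,0,0,0,0 for degrees 0…6.
Finally multiplying by (1 - q)², the product of all factors after the first has coefficients 1,1,-6,5,-1,0,0 for degrees 0…6.
[q⁶] = 1·0 + 1·0 + 1·(-1) + 1·5 + 1·(-6) = -2.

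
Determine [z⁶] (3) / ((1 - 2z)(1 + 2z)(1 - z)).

255

Partial fractions give a closed form: a_n = (3)·2^n + (1)·(-2)^n + (-1)·1^n.
At n = 6: a_6 = 255.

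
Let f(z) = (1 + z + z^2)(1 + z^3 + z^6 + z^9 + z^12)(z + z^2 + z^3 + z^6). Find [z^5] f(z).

(1 + z + z^2) has coefficients 1,1,1 for degrees 0…2.
(1 + z^3 + z^6 + z^9 + z^12) has coefficients 1,0,0,1,0,0 for degrees 0…5.
Finally multiplying by (z + z^2 + z^3 + z^6), the product of all factors after the first has coefficients 0,1,1,1,1,1 for degrees 0…5.
[z^5] = 1·1 + 1·1 + 1·1 = 3.

3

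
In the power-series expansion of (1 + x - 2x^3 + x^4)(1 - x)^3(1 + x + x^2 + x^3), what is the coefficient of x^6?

(1 + x - 2x^3 + x^4) has coefficients 1,1,0,-2,1 for degrees 0…4.
(1 - x)^3 has coefficients 1,-3,3,-1,0,0,0 for degrees 0…6.
Finally multiplying by (1 + x + x^2 + x^3), the product of all factors after the first has coefficients 1,-2,1,0,-1,2,-1 for degrees 0…6.
[x^6] = 1·(-1) + 1·2 − 2·0 + 1·1 = 2.

2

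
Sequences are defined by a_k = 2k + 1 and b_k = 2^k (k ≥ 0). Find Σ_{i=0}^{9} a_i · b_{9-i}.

The convolution is the x^9 coefficient of A(x)B(x).
Σ = 1·512 + 3·256 + 5·128 + 7·64 + 9·32 + 11·16 + 13·8 + 15·4 + 17·2 + 19·1 = 3049.

3049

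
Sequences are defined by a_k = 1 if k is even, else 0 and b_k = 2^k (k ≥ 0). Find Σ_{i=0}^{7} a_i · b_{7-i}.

Write out a_i and b_{7-i} for i = 0,…,7 and sum the products.
Σ = 1·128 + 0·64 + 1·32 + 0·16 + 1·8 + 0·4 + 1·2 + 0·1 = 170.

170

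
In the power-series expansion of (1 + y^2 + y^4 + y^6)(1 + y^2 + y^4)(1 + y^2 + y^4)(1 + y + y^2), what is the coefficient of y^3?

3

(1 + y^2 + y^4 + y^6) has coefficients 1,0,1,0 for degrees 0…3.
(1 + y^2 + y^4) has coefficients 1,0,1,0 for degrees 0…3.
Multiplying by (1 + y^2 + y^4) gives running coefficients 1,0,2,0 for degrees 0…3.
Finally multiplying by (1 + y + y^2), the product of all factors after the first has coefficients 1,1,3,2 for degrees 0…3.
[y^3] = 1·2 + 1·1 = 3.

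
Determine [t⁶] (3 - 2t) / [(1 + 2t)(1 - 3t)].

1123

Partial fractions give a closed form: a_n = (8/5)·(-2)^n + (7/5)·3^n.
At n = 6: a_6 = 1123.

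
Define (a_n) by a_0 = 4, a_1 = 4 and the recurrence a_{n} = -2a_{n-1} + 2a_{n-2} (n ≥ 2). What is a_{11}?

19584

The ordinary generating function has denominator 1 + 2x - 2x^2.
Iterating the recurrence: a_0,…,a_{11} = 4, 4, 0, 8, -16, 48, -128, 352, -960, 2624, -7168, 19584.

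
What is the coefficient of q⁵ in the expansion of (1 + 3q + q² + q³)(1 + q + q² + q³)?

2

(1 + 3q + q² + q³) has coefficients 1,3,1,1 for degrees 0…3.
(1 + q + q² + q³) has coefficients 1,1,1,1,0,0 for degrees 0…5.
[q⁵] = 1·0 + 3·0 + 1·1 + 1·1 = 2.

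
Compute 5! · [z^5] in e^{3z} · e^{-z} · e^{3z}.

The EGF product rule gives c_5 = Σ_{k_1+k_2+k_3=5} C(5; k_1,k_2,k_3) · ∏ g_i(k_i), where e^{3z} gives (3)^k; e^{-z} gives (-1)^k; e^{3z} gives (3)^k.
g_1(k) for k = 0…5: 1, 3, 9, 27, 81, 243.
g_2(k) for k = 0…5: 1, -1, 1, -1, 1, -1.
g_3(k) for k = 0…5: 1, 3, 9, 27, 81, 243.
First combine the last two factors: h(k) = Σ_j C(k,j)·g_2(j)·g_3(k−j) for k = 0…5: 1, 2, 4, 8, 16, 32.
c_5 = Σ_k C(5,k)·g_1(k)·h(5−k) = 1·1·32 + 5·3·16 + 10·9·8 + 10·27·4 + 5·81·2 + 1·243·1 = 32 + 240 + 720 + 1080 + 810 + 243 = 3125.

3125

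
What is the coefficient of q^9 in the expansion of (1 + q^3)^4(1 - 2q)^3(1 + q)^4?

(1 + q^3)^4 has coefficients 1,0,0,4,0,0,6,0,0,4 for degrees 0…9.
(1 - 2q)^3 has coefficients 1,-6,12,-8,0,0,0,0,0,0 for degrees 0…9.
Finally multiplying by (1 + q)^4, the product of all factors after the first has coefficients 1,-2,-6,8,17,-6,-20,-8,0,0 for degrees 0…9.
[q^9] = 1·0 + 4·(-20) + 6·8 + 4·1 = -28.

-28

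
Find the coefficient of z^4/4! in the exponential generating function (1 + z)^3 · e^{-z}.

1

The EGF product rule gives c_4 = Σ_{k_1+k_2=4} C(4; k_1,k_2) · ∏ g_i(k_i), where (1+z)^3 gives the falling factorial (3)_k; e^{-z} gives (-1)^k.
g_1(k) for k = 0…4: 1, 3, 6, 6, 0.
g_2(k) for k = 0…4: 1, -1, 1, -1, 1.
c_4 = Σ_k C(4,k)·g_1(k)·g_2(4−k) = 1·1·1 + 4·3·(-1) + 6·6·1 + 4·6·(-1) = 1 − 12 + 36 − 24 = 1.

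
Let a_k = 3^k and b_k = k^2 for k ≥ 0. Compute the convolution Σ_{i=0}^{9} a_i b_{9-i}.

29469

Write out a_i and b_{9-i} for i = 0,…,9 and sum the products.
Σ = 1·81 + 3·64 + 9·49 + 27·36 + 81·25 + 243·16 + 729·9 + 2187·4 + 6561·1 + 19683·0 = 29469.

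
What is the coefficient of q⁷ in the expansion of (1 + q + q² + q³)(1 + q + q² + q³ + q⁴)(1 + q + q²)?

(1 + q + q² + q³) has coefficients 1,1,1,1 for degrees 0…3.
(1 + q + q² + q³ + q⁴) has coefficients 1,1,1,1,1,0,0,0 for degrees 0…7.
Finally multiplying by (1 + q + q²), the product of all factors after the first has coefficients 1,2,3,3,3,2,1,0 for degrees 0…7.
[q⁷] = 1·0 + 1·1 + 1·2 + 1·3 = 6.

6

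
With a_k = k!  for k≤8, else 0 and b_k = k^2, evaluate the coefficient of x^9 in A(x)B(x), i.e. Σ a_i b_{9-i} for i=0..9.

Write out a_i and b_{9-i} for i = 0,…,9 and sum the products.
Σ = 1·81 + 1·64 + 2·49 + 6·36 + 24·25 + 120·16 + 720·9 + 5040·4 + 40320·1 + 0·0 = 69939.

69939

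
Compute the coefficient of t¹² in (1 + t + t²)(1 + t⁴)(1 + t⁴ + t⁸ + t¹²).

(1 + t + t²) has coefficients 1,1,1 for degrees 0…2.
(1 + t⁴) has coefficients 1,0,0,0,1,0,0,0,0,0,0,0,0 for degrees 0…12.
Finally multiplying by (1 + t⁴ + t⁸ + t¹²), the product of all factors after the first has coefficients 1,0,0,0,2,0,0,0,2,0,0,0,2 for degrees 0…12.
[t¹²] = 1·2 + 1·0 + 1·0 = 2.

2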